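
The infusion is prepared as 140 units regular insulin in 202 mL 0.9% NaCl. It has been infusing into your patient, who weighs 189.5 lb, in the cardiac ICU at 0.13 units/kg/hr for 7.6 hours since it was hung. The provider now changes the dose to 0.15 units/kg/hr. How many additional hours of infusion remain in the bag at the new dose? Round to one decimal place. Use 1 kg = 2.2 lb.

4.2 hours

Initial rate:
Weight = 189.5 lb ÷ 2.2 lb/kg = 86.13636 kg
Dose = 0.13 units/kg/hr × 86.13636 kg = 11.19773 units/hr
Concentration = 140 units ÷ 202 mL = 0.6930693 units/mL
Rate = 11.19773 units/hr ÷ 0.6930693 units/mL = 16.15672 mL/hr
Volume infused so far = 16.15672 mL/hr × 7.6 hr = 122.7911 mL
Volume remaining = 202 − 122.7911 = 79.20892 mL
New rate:
Dose = 0.15 units/kg/hr × 86.13636 kg = 12.92045 units/hr
Rate = 12.92045 units/hr ÷ 0.6930693 units/mL = 18.64237 mL/hr
Time remaining = 79.20892 mL ÷ 18.64237 mL/hr = 4.248865 hr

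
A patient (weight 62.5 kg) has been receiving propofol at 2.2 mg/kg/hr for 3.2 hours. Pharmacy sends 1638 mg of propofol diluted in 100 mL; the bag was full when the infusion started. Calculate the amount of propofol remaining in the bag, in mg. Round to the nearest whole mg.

Dose = 2.2 mg/kg/hr × 62.5 kg = 137.5 mg/hr
Concentration = 1638 mg ÷ 100 mL = 16.38 mg/mL
Rate = 137.5 mg/hr ÷ 16.38 mg/mL = 8.394383 mL/hr
Volume infused = 8.394383 mL/hr × 3.2 hr = 26.86203 mL
Volume remaining = 100 − 26.86203 = 73.13797 mL
Drug remaining = 73.13797 mL × 16.38 mg/mL = 1198 mg

1198 mg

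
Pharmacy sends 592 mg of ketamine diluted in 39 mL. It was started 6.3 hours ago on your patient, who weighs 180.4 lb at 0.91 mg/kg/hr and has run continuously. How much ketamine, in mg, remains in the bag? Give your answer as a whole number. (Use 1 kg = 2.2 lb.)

Weight = 180.4 lb ÷ 2.2 lb/kg = 82 kg
Dose = 0.91 mg/kg/hr × 82 kg = 74.62 mg/hr
Concentration = 592 mg ÷ 39 mL = 15.17949 mg/mL
Rate = 74.62 mg/hr ÷ 15.17949 mg/mL = 4.915845 mL/hr
Volume infused = 4.915845 mL/hr × 6.3 hr = 30.96982 mL
Volume remaining = 39 − 30.96982 = 8.030179 mL
Drug remaining = 8.030179 mL × 15.17949 mg/mL = 121.894 mg

122 mg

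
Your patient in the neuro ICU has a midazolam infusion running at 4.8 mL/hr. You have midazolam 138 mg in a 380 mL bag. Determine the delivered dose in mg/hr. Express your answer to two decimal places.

Concentration = 138 mg ÷ 380 mL = 0.3631579 mg/mL
Drug rate = 4.8 mL/hr × 0.3631579 mg/mL = 1.743158 mg/hr

1.74 mg/hr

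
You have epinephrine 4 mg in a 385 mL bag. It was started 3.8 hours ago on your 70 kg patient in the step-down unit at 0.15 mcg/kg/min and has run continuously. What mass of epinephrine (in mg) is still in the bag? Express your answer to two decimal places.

Dose = 0.15 mcg/kg/min × 70 kg = 10.5 mcg/min
10.5 mcg/min × 60 min/hr = 630 mcg/hr
Concentration = 4 mg ÷ 385 mL = 0.01038961 mg/mL = 10.38961 mcg/mL
Rate = 630 mcg/hr ÷ 10.38961 mcg/mL = 60.6375 mL/hr
Volume infused = 60.6375 mL/hr × 3.8 hr = 230.4225 mL
Volume remaining = 385 − 230.4225 = 154.5775 mL
Drug remaining = 154.5775 mL × 10.38961 mcg/mL = 1606 mcg = 1.606 mg

1.61 mg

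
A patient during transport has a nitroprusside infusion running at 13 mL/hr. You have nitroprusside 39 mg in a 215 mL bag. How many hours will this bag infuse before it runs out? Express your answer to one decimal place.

Duration = 215 mL ÷ 13 mL/hr = 16.53846 hr

16.5 hours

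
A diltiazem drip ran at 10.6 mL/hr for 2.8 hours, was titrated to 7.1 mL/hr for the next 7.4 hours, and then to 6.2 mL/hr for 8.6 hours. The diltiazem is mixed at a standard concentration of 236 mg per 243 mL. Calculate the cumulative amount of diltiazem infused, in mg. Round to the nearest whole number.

Concentration = 236 mg ÷ 243 mL = 0.9711934 mg/mL
Stage 1: 10.6 mL/hr × 2.8 hr = 29.68 mL → 29.68 mL × 0.9711934 mg/mL = 28.82502 mg
Stage 2: 7.1 mL/hr × 7.4 hr = 52.54 mL → 52.54 mL × 0.9711934 mg/mL = 51.0265 mg
Stage 3: 6.2 mL/hr × 8.6 hr = 53.32 mL → 53.32 mL × 0.9711934 mg/mL = 51.78403 mg
Total = 28.82502 + 51.0265 + 51.78403 = 131.6356 mg

132 mg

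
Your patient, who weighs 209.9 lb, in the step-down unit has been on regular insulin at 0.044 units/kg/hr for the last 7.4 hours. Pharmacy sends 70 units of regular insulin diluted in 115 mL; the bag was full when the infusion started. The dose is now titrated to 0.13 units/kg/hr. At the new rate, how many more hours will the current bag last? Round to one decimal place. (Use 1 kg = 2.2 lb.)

Initial rate:
Weight = 209.9 lb ÷ 2.2 lb/kg = 95.40909 kg
Dose = 0.044 units/kg/hr × 95.40909 kg = 4.198 units/hr
Concentration = 70 units ÷ 115 mL = 0.6086957 units/mL
Rate = 4.198 units/hr ÷ 0.6086957 units/mL = 6.896714 mL/hr
Volume infused so far = 6.896714 mL/hr × 7.4 hr = 51.03569 mL
Volume remaining = 115 − 51.03569 = 63.96431 mL
New rate:
Dose = 0.13 units/kg/hr × 95.40909 kg = 12.40318 units/hr
Rate = 12.40318 units/hr ÷ 0.6086957 units/mL = 20.37666 mL/hr
Time remaining = 63.96431 mL ÷ 20.37666 mL/hr = 3.139098 hr

3.1 hours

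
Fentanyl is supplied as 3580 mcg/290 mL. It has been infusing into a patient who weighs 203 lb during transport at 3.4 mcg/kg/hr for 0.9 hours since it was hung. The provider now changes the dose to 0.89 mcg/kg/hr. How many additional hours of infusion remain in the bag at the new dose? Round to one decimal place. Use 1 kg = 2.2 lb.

Initial rate:
Weight = 203 lb ÷ 2.2 lb/kg = 92.27273 kg
Dose = 3.4 mcg/kg/hr × 92.27273 kg = 313.7273 mcg/hr
Concentration = 3580 mcg ÷ 290 mL = 12.34483 mcg/mL
Rate = 313.7273 mcg/hr ÷ 12.34483 mcg/mL = 25.41366 mL/hr
Volume infused so far = 25.41366 mL/hr × 0.9 hr = 22.8723 mL
Volume remaining = 290 − 22.8723 = 267.1277 mL
New rate:
Dose = 0.89 mcg/kg/hr × 92.27273 kg = 82.12273 mcg/hr
Rate = 82.12273 mcg/hr ÷ 12.34483 mcg/mL = 6.6524 mL/hr
Time remaining = 267.1277 mL ÷ 6.6524 mL/hr = 40.15509 hr

40.2 hours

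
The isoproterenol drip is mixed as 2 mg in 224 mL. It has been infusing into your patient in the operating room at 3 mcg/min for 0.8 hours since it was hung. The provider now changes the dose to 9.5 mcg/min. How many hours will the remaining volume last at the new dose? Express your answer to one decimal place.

Initial rate:
3 mcg/min × 60 min/hr = 180 mcg/hr
Concentration = 2 mg ÷ 224 mL = 0.008928571 mg/mL = 8.928571 mcg/mL
Rate = 180 mcg/hr ÷ 8.928571 mcg/mL = 20.16 mL/hr
Volume infused so far = 20.16 mL/hr × 0.8 hr = 16.128 mL
Volume remaining = 224 − 16.128 = 207.872 mL
New rate:
9.5 mcg/min × 60 min/hr = 570 mcg/hr
Rate = 570 mcg/hr ÷ 8.928571 mcg/mL = 63.84 mL/hr
Time remaining = 207.872 mL ÷ 63.84 mL/hr = 3.25614 hr

3.3 hours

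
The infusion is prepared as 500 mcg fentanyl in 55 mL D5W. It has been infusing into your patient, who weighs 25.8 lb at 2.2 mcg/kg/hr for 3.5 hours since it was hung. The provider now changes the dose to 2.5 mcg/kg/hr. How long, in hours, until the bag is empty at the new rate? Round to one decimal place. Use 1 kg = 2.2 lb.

14.0 hours

Initial rate:
Weight = 25.8 lb ÷ 2.2 lb/kg = 11.72727 kg
Dose = 2.2 mcg/kg/hr × 11.72727 kg = 25.8 mcg/hr
Concentration = 500 mcg ÷ 55 mL = 9.090909 mcg/mL
Rate = 25.8 mcg/hr ÷ 9.090909 mcg/mL = 2.838 mL/hr
Volume infused so far = 2.838 mL/hr × 3.5 hr = 9.933 mL
Volume remaining = 55 − 9.933 = 45.067 mL
New rate:
Dose = 2.5 mcg/kg/hr × 11.72727 kg = 29.31818 mcg/hr
Rate = 29.31818 mcg/hr ÷ 9.090909 mcg/mL = 3.225 mL/hr
Time remaining = 45.067 mL ÷ 3.225 mL/hr = 13.97426 hr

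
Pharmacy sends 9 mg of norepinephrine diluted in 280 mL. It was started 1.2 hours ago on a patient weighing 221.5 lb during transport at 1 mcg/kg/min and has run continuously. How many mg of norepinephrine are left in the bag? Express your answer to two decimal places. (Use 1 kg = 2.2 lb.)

Weight = 221.5 lb ÷ 2.2 lb/kg = 100.6818 kg
Dose = 1 mcg/kg/min × 100.6818 kg = 100.6818 mcg/min
100.6818 mcg/min × 60 min/hr = 6040.909 mcg/hr
Concentration = 9 mg ÷ 280 mL = 0.03214286 mg/mL = 32.14286 mcg/mL
Rate = 6040.909 mcg/hr ÷ 32.14286 mcg/mL = 187.9394 mL/hr
Volume infused = 187.9394 mL/hr × 1.2 hr = 225.5273 mL
Volume remaining = 280 − 225.5273 = 54.47273 mL
Drug remaining = 54.47273 mL × 32.14286 mcg/mL = 1750.909 mcg = 1.750909 mg

1.75 mg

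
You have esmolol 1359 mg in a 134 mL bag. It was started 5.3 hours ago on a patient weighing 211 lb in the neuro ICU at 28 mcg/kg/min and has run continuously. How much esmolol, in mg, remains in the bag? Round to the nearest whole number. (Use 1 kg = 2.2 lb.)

Weight = 211 lb ÷ 2.2 lb/kg = 95.90909 kg
Dose = 28 mcg/kg/min × 95.90909 kg = 2685.455 mcg/min
2685.455 mcg/min × 60 min/hr = 161127.3 mcg/hr
Concentration = 1359 mg ÷ 134 mL = 10.14179 mg/mL = 10141.79 mcg/mL
Rate = 161127.3 mcg/hr ÷ 10141.79 mcg/mL = 15.88746 mL/hr
Volume infused = 15.88746 mL/hr × 5.3 hr = 84.20352 mL
Volume remaining = 134 − 84.20352 = 49.79648 mL
Drug remaining = 49.79648 mL × 10141.79 mcg/mL = 505025.5 mcg = 505.0255 mg

505 mg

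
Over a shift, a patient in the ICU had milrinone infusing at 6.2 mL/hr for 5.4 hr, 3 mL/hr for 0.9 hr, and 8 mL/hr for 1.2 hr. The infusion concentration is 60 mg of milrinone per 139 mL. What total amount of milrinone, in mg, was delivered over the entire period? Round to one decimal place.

19.8 mg

Concentration = 60 mg ÷ 139 mL = 0.4316547 mg/mL
Stage 1: 6.2 mL/hr × 5.4 hr = 33.48 mL → 33.48 mL × 0.4316547 mg/mL = 14.4518 mg
Stage 2: 3 mL/hr × 0.9 hr = 2.7 mL → 2.7 mL × 0.4316547 mg/mL = 1.165468 mg
Stage 3: 8 mL/hr × 1.2 hr = 9.6 mL → 9.6 mL × 0.4316547 mg/mL = 4.143885 mg
Total = 14.4518 + 1.165468 + 4.143885 = 19.76115 mg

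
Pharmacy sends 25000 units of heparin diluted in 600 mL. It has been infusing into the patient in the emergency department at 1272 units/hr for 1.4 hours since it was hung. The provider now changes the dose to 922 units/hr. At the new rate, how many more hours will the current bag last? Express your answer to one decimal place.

Initial rate:
Concentration = 25000 units ÷ 600 mL = 41.66667 units/mL
Rate = 1272 units/hr ÷ 41.66667 units/mL = 30.528 mL/hr
Volume infused so far = 30.528 mL/hr × 1.4 hr = 42.7392 mL
Volume remaining = 600 − 42.7392 = 557.2608 mL
New rate:
Rate = 922 units/hr ÷ 41.66667 units/mL = 22.128 mL/hr
Time remaining = 557.2608 mL ÷ 22.128 mL/hr = 25.18351 hr

25.2 hours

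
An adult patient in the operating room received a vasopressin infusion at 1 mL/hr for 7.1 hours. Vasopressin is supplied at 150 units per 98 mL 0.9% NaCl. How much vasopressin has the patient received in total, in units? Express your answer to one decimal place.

10.9 units

Concentration = 150 units ÷ 98 mL = 1.530612 units/mL
Drug rate = 1 mL/hr × 1.530612 units/mL = 1.530612 units/hr
Total = 1.530612 units/hr × 7.1 hr = 10.86735 units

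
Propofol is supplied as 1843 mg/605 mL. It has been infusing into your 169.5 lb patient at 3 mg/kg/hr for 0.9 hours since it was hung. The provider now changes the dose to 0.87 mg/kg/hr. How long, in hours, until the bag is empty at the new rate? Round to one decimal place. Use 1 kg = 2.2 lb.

24.4 hours

Initial rate:
Weight = 169.5 lb ÷ 2.2 lb/kg = 77.04545 kg
Dose = 3 mg/kg/hr × 77.04545 kg = 231.1364 mg/hr
Concentration = 1843 mg ÷ 605 mL = 3.046281 mg/mL
Rate = 231.1364 mg/hr ÷ 3.046281 mg/mL = 75.87493 mL/hr
Volume infused so far = 75.87493 mL/hr × 0.9 hr = 68.28744 mL
Volume remaining = 605 − 68.28744 = 536.7126 mL
New rate:
Dose = 0.87 mg/kg/hr × 77.04545 kg = 67.02955 mg/hr
Rate = 67.02955 mg/hr ÷ 3.046281 mg/mL = 22.00373 mL/hr
Time remaining = 536.7126 mL ÷ 22.00373 mL/hr = 24.39189 hr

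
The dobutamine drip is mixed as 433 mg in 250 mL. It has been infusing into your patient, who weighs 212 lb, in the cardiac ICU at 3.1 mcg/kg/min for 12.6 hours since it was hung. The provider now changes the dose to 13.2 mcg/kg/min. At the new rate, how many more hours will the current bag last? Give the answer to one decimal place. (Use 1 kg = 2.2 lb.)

Initial rate:
Weight = 212 lb ÷ 2.2 lb/kg = 96.36364 kg
Dose = 3.1 mcg/kg/min × 96.36364 kg = 298.7273 mcg/min
298.7273 mcg/min × 60 min/hr = 17923.64 mcg/hr
Concentration = 433 mg ÷ 250 mL = 1.732 mg/mL = 1732 mcg/mL
Rate = 17923.64 mcg/hr ÷ 1732 mcg/mL = 10.34852 mL/hr
Volume infused so far = 10.34852 mL/hr × 12.6 hr = 130.3913 mL
Volume remaining = 250 − 130.3913 = 119.6087 mL
New rate:
Dose = 13.2 mcg/kg/min × 96.36364 kg = 1272 mcg/min
1272 mcg/min × 60 min/hr = 76320 mcg/hr
Rate = 76320 mcg/hr ÷ 1732 mcg/mL = 44.06467 mL/hr
Time remaining = 119.6087 mL ÷ 44.06467 mL/hr = 2.714389 hr

2.7 hours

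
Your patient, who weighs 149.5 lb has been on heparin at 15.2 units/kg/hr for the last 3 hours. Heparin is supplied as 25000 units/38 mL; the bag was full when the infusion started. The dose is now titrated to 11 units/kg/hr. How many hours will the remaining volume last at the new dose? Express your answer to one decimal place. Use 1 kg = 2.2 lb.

29.3 hours

Initial rate:
Weight = 149.5 lb ÷ 2.2 lb/kg = 67.95455 kg
Dose = 15.2 units/kg/hr × 67.95455 kg = 1032.909 units/hr
Concentration = 25000 units ÷ 38 mL = 657.8947 units/mL
Rate = 1032.909 units/hr ÷ 657.8947 units/mL = 1.570022 mL/hr
Volume infused so far = 1.570022 mL/hr × 3 hr = 4.710065 mL
Volume remaining = 38 − 4.710065 = 33.28993 mL
New rate:
Dose = 11 units/kg/hr × 67.95455 kg = 747.5 units/hr
Rate = 747.5 units/hr ÷ 657.8947 units/mL = 1.1362 mL/hr
Time remaining = 33.28993 mL ÷ 1.1362 mL/hr = 29.29936 hr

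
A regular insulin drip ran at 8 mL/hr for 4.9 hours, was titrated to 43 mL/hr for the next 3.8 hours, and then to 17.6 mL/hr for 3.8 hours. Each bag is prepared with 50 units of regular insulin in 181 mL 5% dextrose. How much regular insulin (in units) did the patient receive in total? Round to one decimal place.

74.4 units

Concentration = 50 units ÷ 181 mL = 0.2762431 units/mL
Stage 1: 8 mL/hr × 4.9 hr = 39.2 mL → 39.2 mL × 0.2762431 units/mL = 10.82873 units
Stage 2: 43 mL/hr × 3.8 hr = 163.4 mL → 163.4 mL × 0.2762431 units/mL = 45.13812 units
Stage 3: 17.6 mL/hr × 3.8 hr = 66.88 mL → 66.88 mL × 0.2762431 units/mL = 18.47514 units
Total = 10.82873 + 45.13812 + 18.47514 = 74.44199 units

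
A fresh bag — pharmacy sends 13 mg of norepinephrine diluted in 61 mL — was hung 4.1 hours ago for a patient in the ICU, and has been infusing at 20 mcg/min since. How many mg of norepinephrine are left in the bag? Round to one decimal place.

20 mcg/min × 60 min/hr = 1200 mcg/hr
Concentration = 13 mg ÷ 61 mL = 0.2131148 mg/mL = 213.1148 mcg/mL
Rate = 1200 mcg/hr ÷ 213.1148 mcg/mL = 5.630769 mL/hr
Volume infused = 5.630769 mL/hr × 4.1 hr = 23.08615 mL
Volume remaining = 61 − 23.08615 = 37.91385 mL
Drug remaining = 37.91385 mL × 213.1148 mcg/mL = 8080 mcg = 8.08 mg

8.1 mg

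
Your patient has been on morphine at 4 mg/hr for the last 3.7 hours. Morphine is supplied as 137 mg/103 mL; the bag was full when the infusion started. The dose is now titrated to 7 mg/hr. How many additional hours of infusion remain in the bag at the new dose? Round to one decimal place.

Initial rate:
Concentration = 137 mg ÷ 103 mL = 1.330097 mg/mL
Rate = 4 mg/hr ÷ 1.330097 mg/mL = 3.007299 mL/hr
Volume infused so far = 3.007299 mL/hr × 3.7 hr = 11.12701 mL
Volume remaining = 103 − 11.12701 = 91.87299 mL
New rate:
Rate = 7 mg/hr ÷ 1.330097 mg/mL = 5.262774 mL/hr
Time remaining = 91.87299 mL ÷ 5.262774 mL/hr = 17.45714 hr

17.5 hours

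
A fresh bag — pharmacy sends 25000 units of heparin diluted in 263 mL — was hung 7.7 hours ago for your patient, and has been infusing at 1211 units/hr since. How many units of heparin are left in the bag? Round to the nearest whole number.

15675 units

Concentration = 25000 units ÷ 263 mL = 95.05703 units/mL
Rate = 1211 units/hr ÷ 95.05703 units/mL = 12.73972 mL/hr
Volume infused = 12.73972 mL/hr × 7.7 hr = 98.09584 mL
Volume remaining = 263 − 98.09584 = 164.9042 mL
Drug remaining = 164.9042 mL × 95.05703 units/mL = 15675.3 units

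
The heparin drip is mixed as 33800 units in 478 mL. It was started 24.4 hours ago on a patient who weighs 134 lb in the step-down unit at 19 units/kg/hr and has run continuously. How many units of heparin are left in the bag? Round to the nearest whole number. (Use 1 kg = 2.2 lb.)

Weight = 134 lb ÷ 2.2 lb/kg = 60.90909 kg
Dose = 19 units/kg/hr × 60.90909 kg = 1157.273 units/hr
Concentration = 33800 units ÷ 478 mL = 70.7113 units/mL
Rate = 1157.273 units/hr ÷ 70.7113 units/mL = 16.36616 mL/hr
Volume infused = 16.36616 mL/hr × 24.4 hr = 399.3344 mL
Volume remaining = 478 − 399.3344 = 78.66558 mL
Drug remaining = 78.66558 mL × 70.7113 units/mL = 5562.545 units

5563 units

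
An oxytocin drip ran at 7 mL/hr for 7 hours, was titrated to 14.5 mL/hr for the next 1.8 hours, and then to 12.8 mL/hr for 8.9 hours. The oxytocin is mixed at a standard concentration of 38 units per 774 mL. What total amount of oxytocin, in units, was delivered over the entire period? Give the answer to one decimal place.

9.3 units

Concentration = 38 units ÷ 774 mL = 0.04909561 units/mL
Stage 1: 7 mL/hr × 7 hr = 49 mL → 49 mL × 0.04909561 units/mL = 2.405685 units
Stage 2: 14.5 mL/hr × 1.8 hr = 26.1 mL → 26.1 mL × 0.04909561 units/mL = 1.281395 units
Stage 3: 12.8 mL/hr × 8.9 hr = 113.92 mL → 113.92 mL × 0.04909561 units/mL = 5.592972 units
Total = 2.405685 + 1.281395 + 5.592972 = 9.280052 units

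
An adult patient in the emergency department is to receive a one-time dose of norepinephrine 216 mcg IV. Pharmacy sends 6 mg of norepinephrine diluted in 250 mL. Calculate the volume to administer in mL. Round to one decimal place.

9.0 mL

Concentration = 6 mg ÷ 250 mL = 0.024 mg/mL = 24 mcg/mL
Volume = 216 mcg ÷ 24 mcg/mL = 9 mL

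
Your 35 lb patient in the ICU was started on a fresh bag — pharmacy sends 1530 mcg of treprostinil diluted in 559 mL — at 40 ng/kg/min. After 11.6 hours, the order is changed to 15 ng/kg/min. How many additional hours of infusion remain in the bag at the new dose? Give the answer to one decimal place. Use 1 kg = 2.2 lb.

75.9 hours

Initial rate:
Weight = 35 lb ÷ 2.2 lb/kg = 15.90909 kg
Dose = 40 ng/kg/min × 15.90909 kg = 636.3636 ng/min
636.3636 ng/min × 60 min/hr = 38181.82 ng/hr
Concentration = 1530 mcg ÷ 559 mL = 2.73703 mcg/mL = 2737.03 ng/mL
Rate = 38181.82 ng/hr ÷ 2737.03 ng/mL = 13.95009 mL/hr
Volume infused so far = 13.95009 mL/hr × 11.6 hr = 161.821 mL
Volume remaining = 559 − 161.821 = 397.179 mL
New rate:
Dose = 15 ng/kg/min × 15.90909 kg = 238.6364 ng/min
238.6364 ng/min × 60 min/hr = 14318.18 ng/hr
Rate = 14318.18 ng/hr ÷ 2737.03 ng/mL = 5.231283 mL/hr
Time remaining = 397.179 mL ÷ 5.231283 mL/hr = 75.92381 hr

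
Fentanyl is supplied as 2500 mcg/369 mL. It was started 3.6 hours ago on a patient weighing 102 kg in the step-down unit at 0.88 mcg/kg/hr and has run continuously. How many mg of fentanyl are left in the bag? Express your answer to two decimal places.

2.18 mg

Dose = 0.88 mcg/kg/hr × 102 kg = 89.76 mcg/hr
Concentration = 2500 mcg ÷ 369 mL = 6.775068 mcg/mL
Rate = 89.76 mcg/hr ÷ 6.775068 mcg/mL = 13.24858 mL/hr
Volume infused = 13.24858 mL/hr × 3.6 hr = 47.69487 mL
Volume remaining = 369 − 47.69487 = 321.3051 mL
Drug remaining = 321.3051 mL × 6.775068 mcg/mL = 2176.864 mcg = 2.176864 mg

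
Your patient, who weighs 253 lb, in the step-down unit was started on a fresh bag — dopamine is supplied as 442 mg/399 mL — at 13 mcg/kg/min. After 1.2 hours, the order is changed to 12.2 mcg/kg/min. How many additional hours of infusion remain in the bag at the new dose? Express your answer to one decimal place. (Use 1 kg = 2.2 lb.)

Initial rate:
Weight = 253 lb ÷ 2.2 lb/kg = 115 kg
Dose = 13 mcg/kg/min × 115 kg = 1495 mcg/min
1495 mcg/min × 60 min/hr = 89700 mcg/hr
Concentration = 442 mg ÷ 399 mL = 1.107769 mg/mL = 1107.769 mcg/mL
Rate = 89700 mcg/hr ÷ 1107.769 mcg/mL = 80.97353 mL/hr
Volume infused so far = 80.97353 mL/hr × 1.2 hr = 97.16824 mL
Volume remaining = 399 − 97.16824 = 301.8318 mL
New rate:
Dose = 12.2 mcg/kg/min × 115 kg = 1403 mcg/min
1403 mcg/min × 60 min/hr = 84180 mcg/hr
Rate = 84180 mcg/hr ÷ 1107.769 mcg/mL = 75.99054 mL/hr
Time remaining = 301.8318 mL ÷ 75.99054 mL/hr = 3.971965 hr

4.0 hours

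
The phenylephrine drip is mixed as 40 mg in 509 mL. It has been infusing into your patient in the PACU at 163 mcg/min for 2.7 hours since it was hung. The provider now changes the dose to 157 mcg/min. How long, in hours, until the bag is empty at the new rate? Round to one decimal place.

Initial rate:
163 mcg/min × 60 min/hr = 9780 mcg/hr
Concentration = 40 mg ÷ 509 mL = 0.07858546 mg/mL = 78.58546 mcg/mL
Rate = 9780 mcg/hr ÷ 78.58546 mcg/mL = 124.4505 mL/hr
Volume infused so far = 124.4505 mL/hr × 2.7 hr = 336.0163 mL
Volume remaining = 509 − 336.0163 = 172.9837 mL
New rate:
157 mcg/min × 60 min/hr = 9420 mcg/hr
Rate = 9420 mcg/hr ÷ 78.58546 mcg/mL = 119.8695 mL/hr
Time remaining = 172.9837 mL ÷ 119.8695 mL/hr = 1.4431 hr

1.4 hours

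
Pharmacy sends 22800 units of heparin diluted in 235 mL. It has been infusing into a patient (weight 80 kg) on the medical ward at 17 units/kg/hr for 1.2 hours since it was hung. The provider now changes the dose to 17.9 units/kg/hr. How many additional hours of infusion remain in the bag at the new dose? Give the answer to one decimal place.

14.8 hours

Initial rate:
Dose = 17 units/kg/hr × 80 kg = 1360 units/hr
Concentration = 22800 units ÷ 235 mL = 97.02128 units/mL
Rate = 1360 units/hr ÷ 97.02128 units/mL = 14.01754 mL/hr
Volume infused so far = 14.01754 mL/hr × 1.2 hr = 16.82105 mL
Volume remaining = 235 − 16.82105 = 218.1789 mL
New rate:
Dose = 17.9 units/kg/hr × 80 kg = 1432 units/hr
Rate = 1432 units/hr ÷ 97.02128 units/mL = 14.75965 mL/hr
Time remaining = 218.1789 mL ÷ 14.75965 mL/hr = 14.78212 hr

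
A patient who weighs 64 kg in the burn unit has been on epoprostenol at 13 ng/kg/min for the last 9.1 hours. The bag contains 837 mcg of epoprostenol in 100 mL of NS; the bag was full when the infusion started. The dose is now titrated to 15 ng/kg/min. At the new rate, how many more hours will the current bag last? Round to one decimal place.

6.6 hours

Initial rate:
Dose = 13 ng/kg/min × 64 kg = 832 ng/min
832 ng/min × 60 min/hr = 49920 ng/hr
Concentration = 837 mcg ÷ 100 mL = 8.37 mcg/mL = 8370 ng/mL
Rate = 49920 ng/hr ÷ 8370 ng/mL = 5.964158 mL/hr
Volume infused so far = 5.964158 mL/hr × 9.1 hr = 54.27384 mL
Volume remaining = 100 − 54.27384 = 45.72616 mL
New rate:
Dose = 15 ng/kg/min × 64 kg = 960 ng/min
960 ng/min × 60 min/hr = 57600 ng/hr
Rate = 57600 ng/hr ÷ 8370 ng/mL = 6.88172 mL/hr
Time remaining = 45.72616 mL ÷ 6.88172 mL/hr = 6.644583 hr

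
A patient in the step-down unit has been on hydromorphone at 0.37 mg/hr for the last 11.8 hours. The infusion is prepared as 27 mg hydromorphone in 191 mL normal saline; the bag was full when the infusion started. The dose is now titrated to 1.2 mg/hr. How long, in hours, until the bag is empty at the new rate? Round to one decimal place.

18.9 hours

Initial rate:
Concentration = 27 mg ÷ 191 mL = 0.1413613 mg/mL
Rate = 0.37 mg/hr ÷ 0.1413613 mg/mL = 2.617407 mL/hr
Volume infused so far = 2.617407 mL/hr × 11.8 hr = 30.88541 mL
Volume remaining = 191 − 30.88541 = 160.1146 mL
New rate:
Rate = 1.2 mg/hr ÷ 0.1413613 mg/mL = 8.488889 mL/hr
Time remaining = 160.1146 mL ÷ 8.488889 mL/hr = 18.86167 hr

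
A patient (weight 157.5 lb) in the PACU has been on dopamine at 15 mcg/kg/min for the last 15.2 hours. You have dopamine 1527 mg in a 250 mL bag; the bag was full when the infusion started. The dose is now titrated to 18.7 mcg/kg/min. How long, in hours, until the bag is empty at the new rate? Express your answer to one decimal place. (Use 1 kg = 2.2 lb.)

Initial rate:
Weight = 157.5 lb ÷ 2.2 lb/kg = 71.59091 kg
Dose = 15 mcg/kg/min × 71.59091 kg = 1073.864 mcg/min
1073.864 mcg/min × 60 min/hr = 64431.82 mcg/hr
Concentration = 1527 mg ÷ 250 mL = 6.108 mg/mL = 6108 mcg/mL
Rate = 64431.82 mcg/hr ÷ 6108 mcg/mL = 10.54876 mL/hr
Volume infused so far = 10.54876 mL/hr × 15.2 hr = 160.3411 mL
Volume remaining = 250 − 160.3411 = 89.65887 mL
New rate:
Dose = 18.7 mcg/kg/min × 71.59091 kg = 1338.75 mcg/min
1338.75 mcg/min × 60 min/hr = 80325 mcg/hr
Rate = 80325 mcg/hr ÷ 6108 mcg/mL = 13.15079 mL/hr
Time remaining = 89.65887 mL ÷ 13.15079 mL/hr = 6.817757 hr

6.8 hours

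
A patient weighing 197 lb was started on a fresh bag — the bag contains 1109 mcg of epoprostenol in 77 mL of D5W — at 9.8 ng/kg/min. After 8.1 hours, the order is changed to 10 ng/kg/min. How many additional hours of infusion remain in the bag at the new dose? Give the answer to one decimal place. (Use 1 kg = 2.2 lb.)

12.7 hours

Initial rate:
Weight = 197 lb ÷ 2.2 lb/kg = 89.54545 kg
Dose = 9.8 ng/kg/min × 89.54545 kg = 877.5455 ng/min
877.5455 ng/min × 60 min/hr = 52652.73 ng/hr
Concentration = 1109 mcg ÷ 77 mL = 14.4026 mcg/mL = 14402.6 ng/mL
Rate = 52652.73 ng/hr ÷ 14402.6 ng/mL = 3.65578 mL/hr
Volume infused so far = 3.65578 mL/hr × 8.1 hr = 29.61182 mL
Volume remaining = 77 − 29.61182 = 47.38818 mL
New rate:
Dose = 10 ng/kg/min × 89.54545 kg = 895.4545 ng/min
895.4545 ng/min × 60 min/hr = 53727.27 ng/hr
Rate = 53727.27 ng/hr ÷ 14402.6 ng/mL = 3.730388 mL/hr
Time remaining = 47.38818 mL ÷ 3.730388 mL/hr = 12.70329 hr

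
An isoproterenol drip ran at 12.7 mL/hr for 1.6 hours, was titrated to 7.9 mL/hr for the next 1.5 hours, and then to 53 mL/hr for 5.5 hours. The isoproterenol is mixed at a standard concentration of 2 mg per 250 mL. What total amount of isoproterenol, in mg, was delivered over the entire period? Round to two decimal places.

2.59 mg

Concentration = 2 mg ÷ 250 mL = 0.008 mg/mL
Stage 1: 12.7 mL/hr × 1.6 hr = 20.32 mL → 20.32 mL × 0.008 mg/mL = 0.16256 mg
Stage 2: 7.9 mL/hr × 1.5 hr = 11.85 mL → 11.85 mL × 0.008 mg/mL = 0.0948 mg
Stage 3: 53 mL/hr × 5.5 hr = 291.5 mL → 291.5 mL × 0.008 mg/mL = 2.332 mg
Total = 0.16256 + 0.0948 + 2.332 = 2.58936 mg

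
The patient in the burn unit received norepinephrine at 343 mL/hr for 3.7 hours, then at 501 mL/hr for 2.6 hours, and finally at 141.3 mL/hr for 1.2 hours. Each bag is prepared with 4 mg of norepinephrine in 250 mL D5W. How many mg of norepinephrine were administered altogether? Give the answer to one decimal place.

Concentration = 4 mg ÷ 250 mL = 0.016 mg/mL
Stage 1: 343 mL/hr × 3.7 hr = 1269.1 mL → 1269.1 mL × 0.016 mg/mL = 20.3056 mg
Stage 2: 501 mL/hr × 2.6 hr = 1302.6 mL → 1302.6 mL × 0.016 mg/mL = 20.8416 mg
Stage 3: 141.3 mL/hr × 1.2 hr = 169.56 mL → 169.56 mL × 0.016 mg/mL = 2.71296 mg
Total = 20.3056 + 20.8416 + 2.71296 = 43.86016 mg

43.9 mg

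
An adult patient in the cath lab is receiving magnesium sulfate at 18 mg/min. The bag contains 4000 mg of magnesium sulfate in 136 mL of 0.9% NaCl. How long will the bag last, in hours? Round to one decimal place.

18 mg/min × 60 min/hr = 1080 mg/hr
Concentration = 4000 mg ÷ 136 mL = 29.41176 mg/mL
Rate = 1080 mg/hr ÷ 29.41176 mg/mL = 36.72 mL/hr
Duration = 136 mL ÷ 36.72 mL/hr = 3.703704 hr

3.7 hours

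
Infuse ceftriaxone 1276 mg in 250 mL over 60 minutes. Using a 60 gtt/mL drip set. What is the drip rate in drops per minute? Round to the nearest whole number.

250 mL ÷ (60 min) = 4.166667 mL/min
4.166667 mL/min × 60 gtt/mL = 250 gtt/min

250 gtt/min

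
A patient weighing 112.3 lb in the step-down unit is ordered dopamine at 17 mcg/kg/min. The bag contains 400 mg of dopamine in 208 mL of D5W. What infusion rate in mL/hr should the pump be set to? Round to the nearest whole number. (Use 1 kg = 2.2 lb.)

27 mL/hr

Weight = 112.3 lb ÷ 2.2 lb/kg = 51.04545 kg
Dose = 17 mcg/kg/min × 51.04545 kg = 867.7727 mcg/min
867.7727 mcg/min × 60 min/hr = 52066.36 mcg/hr
Concentration = 400 mg ÷ 208 mL = 1.923077 mg/mL = 1923.077 mcg/mL
Rate = 52066.36 mcg/hr ÷ 1923.077 mcg/mL = 27.07451 mL/hr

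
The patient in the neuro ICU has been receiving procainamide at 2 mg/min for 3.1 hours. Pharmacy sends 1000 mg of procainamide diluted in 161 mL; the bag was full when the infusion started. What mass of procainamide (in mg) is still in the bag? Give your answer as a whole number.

628 mg

2 mg/min × 60 min/hr = 120 mg/hr
Concentration = 1000 mg ÷ 161 mL = 6.21118 mg/mL
Rate = 120 mg/hr ÷ 6.21118 mg/mL = 19.32 mL/hr
Volume infused = 19.32 mL/hr × 3.1 hr = 59.892 mL
Volume remaining = 161 − 59.892 = 101.108 mL
Drug remaining = 101.108 mL × 6.21118 mg/mL = 628 mg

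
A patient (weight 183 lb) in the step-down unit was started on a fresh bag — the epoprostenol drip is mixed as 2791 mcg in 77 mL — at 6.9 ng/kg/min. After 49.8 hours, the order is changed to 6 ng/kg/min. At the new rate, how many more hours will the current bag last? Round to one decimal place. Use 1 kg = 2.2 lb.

35.9 hours

Initial rate:
Weight = 183 lb ÷ 2.2 lb/kg = 83.18182 kg
Dose = 6.9 ng/kg/min × 83.18182 kg = 573.9545 ng/min
573.9545 ng/min × 60 min/hr = 34437.27 ng/hr
Concentration = 2791 mcg ÷ 77 mL = 36.24675 mcg/mL = 36246.75 ng/mL
Rate = 34437.27 ng/hr ÷ 36246.75 ng/mL = 0.9500788 mL/hr
Volume infused so far = 0.9500788 mL/hr × 49.8 hr = 47.31393 mL
Volume remaining = 77 − 47.31393 = 29.68607 mL
New rate:
Dose = 6 ng/kg/min × 83.18182 kg = 499.0909 ng/min
499.0909 ng/min × 60 min/hr = 29945.45 ng/hr
Rate = 29945.45 ng/hr ÷ 36246.75 ng/mL = 0.8261555 mL/hr
Time remaining = 29.68607 mL ÷ 0.8261555 mL/hr = 35.93279 hr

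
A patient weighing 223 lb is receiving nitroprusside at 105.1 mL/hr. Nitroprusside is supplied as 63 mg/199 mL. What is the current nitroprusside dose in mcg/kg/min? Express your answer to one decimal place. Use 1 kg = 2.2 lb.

5.5 mcg/kg/min

Weight = 223 lb ÷ 2.2 lb/kg = 101.3636 kg
Concentration = 63 mg ÷ 199 mL = 0.3165829 mg/mL = 316.5829 mcg/mL
Drug rate = 105.1 mL/hr × 316.5829 mcg/mL = 33272.86 mcg/hr
33272.86 mcg/hr ÷ 60 min/hr = 554.5477 mcg/min
554.5477 mcg/min ÷ 101.3636 kg = 5.470875 mcg/kg/min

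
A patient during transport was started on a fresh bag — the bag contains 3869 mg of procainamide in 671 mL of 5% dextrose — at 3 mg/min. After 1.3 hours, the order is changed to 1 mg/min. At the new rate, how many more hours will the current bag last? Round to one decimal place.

60.6 hours

Initial rate:
3 mg/min × 60 min/hr = 180 mg/hr
Concentration = 3869 mg ÷ 671 mL = 5.766021 mg/mL
Rate = 180 mg/hr ÷ 5.766021 mg/mL = 31.21737 mL/hr
Volume infused so far = 31.21737 mL/hr × 1.3 hr = 40.58258 mL
Volume remaining = 671 − 40.58258 = 630.4174 mL
New rate:
1 mg/min × 60 min/hr = 60 mg/hr
Rate = 60 mg/hr ÷ 5.766021 mg/mL = 10.40579 mL/hr
Time remaining = 630.4174 mL ÷ 10.40579 mL/hr = 60.58333 hr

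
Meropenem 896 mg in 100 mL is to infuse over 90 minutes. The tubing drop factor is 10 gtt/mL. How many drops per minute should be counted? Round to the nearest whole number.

11 gtt/min

100 mL ÷ (90 min) = 1.111111 mL/min
1.111111 mL/min × 10 gtt/mL = 11.11111 gtt/min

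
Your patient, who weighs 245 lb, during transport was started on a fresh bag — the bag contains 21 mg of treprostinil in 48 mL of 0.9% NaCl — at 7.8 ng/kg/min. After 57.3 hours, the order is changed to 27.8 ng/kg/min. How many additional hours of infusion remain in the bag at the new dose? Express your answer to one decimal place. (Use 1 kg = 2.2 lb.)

97.0 hours

Initial rate:
Weight = 245 lb ÷ 2.2 lb/kg = 111.3636 kg
Dose = 7.8 ng/kg/min × 111.3636 kg = 868.6364 ng/min
868.6364 ng/min × 60 min/hr = 52118.18 ng/hr
Concentration = 21 mg ÷ 48 mL = 0.4375 mg/mL = 437500 ng/mL
Rate = 52118.18 ng/hr ÷ 437500 ng/mL = 0.1191273 mL/hr
Volume infused so far = 0.1191273 mL/hr × 57.3 hr = 6.825993 mL
Volume remaining = 48 − 6.825993 = 41.17401 mL
New rate:
Dose = 27.8 ng/kg/min × 111.3636 kg = 3095.909 ng/min
3095.909 ng/min × 60 min/hr = 185754.5 ng/hr
Rate = 185754.5 ng/hr ÷ 437500 ng/mL = 0.4245818 mL/hr
Time remaining = 41.17401 mL ÷ 0.4245818 mL/hr = 96.97544 hr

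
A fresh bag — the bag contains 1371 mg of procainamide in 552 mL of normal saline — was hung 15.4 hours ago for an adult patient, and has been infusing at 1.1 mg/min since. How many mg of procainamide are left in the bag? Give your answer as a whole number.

1.1 mg/min × 60 min/hr = 66 mg/hr
Concentration = 1371 mg ÷ 552 mL = 2.483696 mg/mL
Rate = 66 mg/hr ÷ 2.483696 mg/mL = 26.5733 mL/hr
Volume infused = 26.5733 mL/hr × 15.4 hr = 409.2289 mL
Volume remaining = 552 − 409.2289 = 142.7711 mL
Drug remaining = 142.7711 mL × 2.483696 mg/mL = 354.6 mg

355 mg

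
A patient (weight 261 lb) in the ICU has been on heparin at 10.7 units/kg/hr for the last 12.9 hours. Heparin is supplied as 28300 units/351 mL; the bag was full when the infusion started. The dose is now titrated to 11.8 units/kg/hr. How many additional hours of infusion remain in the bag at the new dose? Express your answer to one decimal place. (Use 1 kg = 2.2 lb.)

8.5 hours

Initial rate:
Weight = 261 lb ÷ 2.2 lb/kg = 118.6364 kg
Dose = 10.7 units/kg/hr × 118.6364 kg = 1269.409 units/hr
Concentration = 28300 units ÷ 351 mL = 80.62678 units/mL
Rate = 1269.409 units/hr ÷ 80.62678 units/mL = 15.74426 mL/hr
Volume infused so far = 15.74426 mL/hr × 12.9 hr = 203.101 mL
Volume remaining = 351 − 203.101 = 147.899 mL
New rate:
Dose = 11.8 units/kg/hr × 118.6364 kg = 1399.909 units/hr
Rate = 1399.909 units/hr ÷ 80.62678 units/mL = 17.36283 mL/hr
Time remaining = 147.899 mL ÷ 17.36283 mL/hr = 8.518141 hr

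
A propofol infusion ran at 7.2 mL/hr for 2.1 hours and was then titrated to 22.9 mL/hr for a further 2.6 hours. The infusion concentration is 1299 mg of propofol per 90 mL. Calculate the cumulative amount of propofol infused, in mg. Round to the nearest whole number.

1078 mg

Concentration = 1299 mg ÷ 90 mL = 14.43333 mg/mL
Stage 1: 7.2 mL/hr × 2.1 hr = 15.12 mL → 15.12 mL × 14.43333 mg/mL = 218.232 mg
Stage 2: 22.9 mL/hr × 2.6 hr = 59.54 mL → 59.54 mL × 14.43333 mg/mL = 859.3607 mg
Total = 218.232 + 859.3607 = 1077.593 mg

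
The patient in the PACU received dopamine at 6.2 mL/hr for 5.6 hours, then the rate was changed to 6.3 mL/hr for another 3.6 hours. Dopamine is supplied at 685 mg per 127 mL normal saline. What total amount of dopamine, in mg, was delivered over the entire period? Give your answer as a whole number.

Concentration = 685 mg ÷ 127 mL = 5.393701 mg/mL
Stage 1: 6.2 mL/hr × 5.6 hr = 34.72 mL → 34.72 mL × 5.393701 mg/mL = 187.2693 mg
Stage 2: 6.3 mL/hr × 3.6 hr = 22.68 mL → 22.68 mL × 5.393701 mg/mL = 122.3291 mg
Total = 187.2693 + 122.3291 = 309.5984 mg

310 mg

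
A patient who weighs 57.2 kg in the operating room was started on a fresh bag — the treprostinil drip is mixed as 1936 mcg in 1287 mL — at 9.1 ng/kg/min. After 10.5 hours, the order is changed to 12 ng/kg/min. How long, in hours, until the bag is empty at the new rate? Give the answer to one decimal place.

39.0 hours

Initial rate:
Dose = 9.1 ng/kg/min × 57.2 kg = 520.52 ng/min
520.52 ng/min × 60 min/hr = 31231.2 ng/hr
Concentration = 1936 mcg ÷ 1287 mL = 1.504274 mcg/mL = 1504.274 ng/mL
Rate = 31231.2 ng/hr ÷ 1504.274 ng/mL = 20.76165 mL/hr
Volume infused so far = 20.76165 mL/hr × 10.5 hr = 217.9973 mL
Volume remaining = 1287 − 217.9973 = 1069.003 mL
New rate:
Dose = 12 ng/kg/min × 57.2 kg = 686.4 ng/min
686.4 ng/min × 60 min/hr = 41184 ng/hr
Rate = 41184 ng/hr ÷ 1504.274 ng/mL = 27.378 mL/hr
Time remaining = 1069.003 mL ÷ 27.378 mL/hr = 39.04605 hr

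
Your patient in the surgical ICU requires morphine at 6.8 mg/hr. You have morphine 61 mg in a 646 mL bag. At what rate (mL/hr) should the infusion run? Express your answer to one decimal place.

72.0 mL/hr

Concentration = 61 mg ÷ 646 mL = 0.09442724 mg/mL
Rate = 6.8 mg/hr ÷ 0.09442724 mg/mL = 72.01311 mL/hr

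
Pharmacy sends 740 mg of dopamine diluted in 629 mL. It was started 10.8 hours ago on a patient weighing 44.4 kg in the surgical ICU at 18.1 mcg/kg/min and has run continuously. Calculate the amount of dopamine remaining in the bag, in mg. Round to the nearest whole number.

219 mg

Dose = 18.1 mcg/kg/min × 44.4 kg = 803.64 mcg/min
803.64 mcg/min × 60 min/hr = 48218.4 mcg/hr
Concentration = 740 mg ÷ 629 mL = 1.176471 mg/mL = 1176.471 mcg/mL
Rate = 48218.4 mcg/hr ÷ 1176.471 mcg/mL = 40.98564 mL/hr
Volume infused = 40.98564 mL/hr × 10.8 hr = 442.6449 mL
Volume remaining = 629 − 442.6449 = 186.3551 mL
Drug remaining = 186.3551 mL × 1176.471 mcg/mL = 219241.3 mcg = 219.2413 mg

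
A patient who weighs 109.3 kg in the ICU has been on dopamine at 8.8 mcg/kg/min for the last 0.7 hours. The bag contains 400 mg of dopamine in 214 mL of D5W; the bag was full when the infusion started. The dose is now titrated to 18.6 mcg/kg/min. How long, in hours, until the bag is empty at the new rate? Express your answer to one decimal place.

2.9 hours

Initial rate:
Dose = 8.8 mcg/kg/min × 109.3 kg = 961.84 mcg/min
961.84 mcg/min × 60 min/hr = 57710.4 mcg/hr
Concentration = 400 mg ÷ 214 mL = 1.869159 mg/mL = 1869.159 mcg/mL
Rate = 57710.4 mcg/hr ÷ 1869.159 mcg/mL = 30.87506 mL/hr
Volume infused so far = 30.87506 mL/hr × 0.7 hr = 21.61254 mL
Volume remaining = 214 − 21.61254 = 192.3875 mL
New rate:
Dose = 18.6 mcg/kg/min × 109.3 kg = 2032.98 mcg/min
2032.98 mcg/min × 60 min/hr = 121978.8 mcg/hr
Rate = 121978.8 mcg/hr ÷ 1869.159 mcg/mL = 65.25866 mL/hr
Time remaining = 192.3875 mL ÷ 65.25866 mL/hr = 2.948076 hr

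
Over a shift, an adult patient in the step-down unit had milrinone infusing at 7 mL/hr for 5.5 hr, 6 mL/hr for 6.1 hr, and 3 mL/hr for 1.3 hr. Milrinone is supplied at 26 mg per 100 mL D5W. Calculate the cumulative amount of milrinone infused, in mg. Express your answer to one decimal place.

20.5 mg

Concentration = 26 mg ÷ 100 mL = 0.26 mg/mL
Stage 1: 7 mL/hr × 5.5 hr = 38.5 mL → 38.5 mL × 0.26 mg/mL = 10.01 mg
Stage 2: 6 mL/hr × 6.1 hr = 36.6 mL → 36.6 mL × 0.26 mg/mL = 9.516 mg
Stage 3: 3 mL/hr × 1.3 hr = 3.9 mL → 3.9 mL × 0.26 mg/mL = 1.014 mg
Total = 10.01 + 9.516 + 1.014 = 20.54 mg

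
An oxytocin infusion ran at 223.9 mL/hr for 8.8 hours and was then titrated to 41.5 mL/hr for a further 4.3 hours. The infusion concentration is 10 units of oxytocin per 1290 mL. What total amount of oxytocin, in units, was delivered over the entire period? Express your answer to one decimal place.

16.7 units

Concentration = 10 units ÷ 1290 mL = 0.007751938 units/mL
Stage 1: 223.9 mL/hr × 8.8 hr = 1970.32 mL → 1970.32 mL × 0.007751938 units/mL = 15.2738 units
Stage 2: 41.5 mL/hr × 4.3 hr = 178.45 mL → 178.45 mL × 0.007751938 units/mL = 1.383333 units
Total = 15.2738 + 1.383333 = 16.65713 units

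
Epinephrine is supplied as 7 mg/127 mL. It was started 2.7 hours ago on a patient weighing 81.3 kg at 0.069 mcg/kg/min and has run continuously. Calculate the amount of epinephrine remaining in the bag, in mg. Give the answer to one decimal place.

6.1 mg

Dose = 0.069 mcg/kg/min × 81.3 kg = 5.6097 mcg/min
5.6097 mcg/min × 60 min/hr = 336.582 mcg/hr
Concentration = 7 mg ÷ 127 mL = 0.05511811 mg/mL = 55.11811 mcg/mL
Rate = 336.582 mcg/hr ÷ 55.11811 mcg/mL = 6.106559 mL/hr
Volume infused = 6.106559 mL/hr × 2.7 hr = 16.48771 mL
Volume remaining = 127 − 16.48771 = 110.5123 mL
Drug remaining = 110.5123 mL × 55.11811 mcg/mL = 6091.229 mcg = 6.091229 mg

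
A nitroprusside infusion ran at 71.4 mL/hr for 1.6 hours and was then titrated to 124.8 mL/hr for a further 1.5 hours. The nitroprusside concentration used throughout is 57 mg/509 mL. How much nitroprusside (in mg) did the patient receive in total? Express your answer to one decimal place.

Concentration = 57 mg ÷ 509 mL = 0.1119843 mg/mL
Stage 1: 71.4 mL/hr × 1.6 hr = 114.24 mL → 114.24 mL × 0.1119843 mg/mL = 12.79308 mg
Stage 2: 124.8 mL/hr × 1.5 hr = 187.2 mL → 187.2 mL × 0.1119843 mg/mL = 20.96346 mg
Total = 12.79308 + 20.96346 = 33.75654 mg

33.8 mg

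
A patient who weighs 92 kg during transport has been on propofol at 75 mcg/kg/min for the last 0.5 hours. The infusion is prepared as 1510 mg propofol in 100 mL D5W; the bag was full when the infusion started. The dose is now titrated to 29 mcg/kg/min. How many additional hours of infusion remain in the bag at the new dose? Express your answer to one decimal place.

8.1 hours

Initial rate:
Dose = 75 mcg/kg/min × 92 kg = 6900 mcg/min
6900 mcg/min × 60 min/hr = 414000 mcg/hr
Concentration = 1510 mg ÷ 100 mL = 15.1 mg/mL = 15100 mcg/mL
Rate = 414000 mcg/hr ÷ 15100 mcg/mL = 27.41722 mL/hr
Volume infused so far = 27.41722 mL/hr × 0.5 hr = 13.70861 mL
Volume remaining = 100 − 13.70861 = 86.29139 mL
New rate:
Dose = 29 mcg/kg/min × 92 kg = 2668 mcg/min
2668 mcg/min × 60 min/hr = 160080 mcg/hr
Rate = 160080 mcg/hr ÷ 15100 mcg/mL = 10.60132 mL/hr
Time remaining = 86.29139 mL ÷ 10.60132 mL/hr = 8.13968 hr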